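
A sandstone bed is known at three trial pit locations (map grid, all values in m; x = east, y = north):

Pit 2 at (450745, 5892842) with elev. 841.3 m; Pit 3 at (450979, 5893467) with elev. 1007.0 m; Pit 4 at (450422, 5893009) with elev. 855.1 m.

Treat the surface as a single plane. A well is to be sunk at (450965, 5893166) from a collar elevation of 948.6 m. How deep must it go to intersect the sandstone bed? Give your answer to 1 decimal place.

Let the plane be z = a·x + b·y + c.
Pit 3−Pit 2: 234a + 625b = 165.7;  Pit 4−Pit 2: −323a + 167b = 13.8.
Solving gives a = 0.079048196, b = 0.235524355.
Then c = 841.3 − a·450745 − b·5892842 = −1422697.09.
At (450965, 5893166): z_contact = 35647.97 + 1387984.12 − 1422697.09 = 935.00 m.
Depth below ground = 948.6 − 935.00 = 13.6 m.

13.6 m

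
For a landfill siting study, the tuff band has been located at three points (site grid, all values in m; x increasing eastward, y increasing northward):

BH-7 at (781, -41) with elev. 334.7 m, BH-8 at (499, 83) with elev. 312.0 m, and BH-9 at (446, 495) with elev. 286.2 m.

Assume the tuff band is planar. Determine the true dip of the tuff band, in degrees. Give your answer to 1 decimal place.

4.5°

Two edge vectors: BH-7→BH-8 = (-282, 124, -22.7), BH-7→BH-9 = (-335, 536, -48.5).
Normal n = (BH-7→BH-8) × (BH-7→BH-9) = (6153.2, -6072.5, -109612).
So ∂z/∂x = −n_x/n_z = 0.05614 and ∂z/∂y = −n_y/n_z = −0.05540.
Gradient magnitude |∇z| = √(a² + b²) = √(0.00315 + 0.00307) = 0.07887.
True dip = arctan(0.07887) = 4.5°, dipping toward NW (azimuth ≈ 315°).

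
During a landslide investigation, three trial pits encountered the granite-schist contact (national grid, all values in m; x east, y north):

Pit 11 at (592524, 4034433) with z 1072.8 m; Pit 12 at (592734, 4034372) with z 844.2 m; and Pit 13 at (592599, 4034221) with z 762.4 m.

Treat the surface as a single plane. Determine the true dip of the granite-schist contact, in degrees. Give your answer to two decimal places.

Two edge vectors: Pit 11→Pit 12 = (210, -61, -228.6), Pit 11→Pit 13 = (75, -212, -310.4).
Normal n = (Pit 11→Pit 12) × (Pit 11→Pit 13) = (-29528.8, 48039, -39945).
So ∂z/∂x = −n_x/n_z = −0.73924 and ∂z/∂y = −n_y/n_z = 1.20263.
Gradient magnitude |∇z| = √(a² + b²) = √(0.54647 + 1.44632) = 1.41166.
True dip = arctan(1.41166) = 54.69°, dipping toward SSE (azimuth ≈ 148°).

54.69°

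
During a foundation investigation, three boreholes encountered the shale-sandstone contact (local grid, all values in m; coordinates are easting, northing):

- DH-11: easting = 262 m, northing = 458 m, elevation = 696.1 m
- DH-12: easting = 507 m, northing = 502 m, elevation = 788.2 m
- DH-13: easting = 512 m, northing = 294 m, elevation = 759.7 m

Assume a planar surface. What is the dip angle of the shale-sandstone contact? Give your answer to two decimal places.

20.75°

Let the plane be z = a·easting + b·northing + c.
DH-12−DH-11: 245a + 44b = 92.1;  DH-13−DH-11: 250a − 164b = 63.6.
Solving gives a = 0.34980, b = 0.14543.
Gradient magnitude |∇z| = √(a² + b²) = √(0.12236 + 0.02115) = 0.37883.
True dip = arctan(0.37883) = 20.75°, dipping toward WSW (azimuth ≈ 247°).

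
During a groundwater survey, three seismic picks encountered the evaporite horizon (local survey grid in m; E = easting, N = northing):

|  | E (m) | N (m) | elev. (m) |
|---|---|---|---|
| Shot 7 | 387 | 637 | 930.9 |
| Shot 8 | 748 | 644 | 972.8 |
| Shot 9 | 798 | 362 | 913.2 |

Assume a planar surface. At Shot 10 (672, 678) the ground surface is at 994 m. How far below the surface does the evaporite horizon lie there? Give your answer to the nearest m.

Two edge vectors: Shot 7→Shot 8 = (361, 7, 41.9), Shot 7→Shot 9 = (411, -275, -17.7).
Normal n = (Shot 7→Shot 8) × (Shot 7→Shot 9) = (11398.6, 23610.6, -102152).
So ∂z/∂E = −n_x/n_z = 0.11158 and ∂z/∂N = −n_y/n_z = 0.23113.
Intercept c from Shot 7: 930.9 − 43.18 − 147.23 = 740.49.
At (672, 678): z_contact = 75.0 + 156.7 + 740.49 = 972.2 m.
Depth below ground = 994 − 972.2 = 22 m.

22 m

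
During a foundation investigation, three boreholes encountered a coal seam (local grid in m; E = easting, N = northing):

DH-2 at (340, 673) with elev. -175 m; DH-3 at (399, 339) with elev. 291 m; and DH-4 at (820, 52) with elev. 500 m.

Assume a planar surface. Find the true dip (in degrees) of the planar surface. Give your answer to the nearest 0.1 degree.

Two edge vectors: DH-2→DH-3 = (59, -334, 466), DH-2→DH-4 = (480, -621, 675).
Normal n = (DH-2→DH-3) × (DH-2→DH-4) = (63936, 183855, 123681).
So ∂z/∂E = −n_x/n_z = −0.51694 and ∂z/∂N = −n_y/n_z = −1.48653.
Gradient magnitude |∇z| = √(a² + b²) = √(0.26723 + 2.20976) = 1.57385.
True dip = arctan(1.57385) = 57.6°, dipping toward NNE (azimuth ≈ 019°).

57.6°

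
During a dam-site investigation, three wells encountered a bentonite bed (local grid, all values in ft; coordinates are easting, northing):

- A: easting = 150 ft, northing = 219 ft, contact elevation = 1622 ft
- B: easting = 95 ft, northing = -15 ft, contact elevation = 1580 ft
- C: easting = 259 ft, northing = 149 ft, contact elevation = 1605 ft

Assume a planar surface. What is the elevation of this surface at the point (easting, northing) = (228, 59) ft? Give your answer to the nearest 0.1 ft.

1589.2 ft

Let the plane be z = a·easting + b·northing + c.
B−A: −55a − 234b = −42;  C−A: 109a − 70b = −17.
Solving gives a = −0.03536, b = 0.18780.
Then c = 1622 − a·150 − b·219 = 1586.18.
At (228, 59): z = −8.1 + 11.1 + 1586.18 = 1589.2 ft.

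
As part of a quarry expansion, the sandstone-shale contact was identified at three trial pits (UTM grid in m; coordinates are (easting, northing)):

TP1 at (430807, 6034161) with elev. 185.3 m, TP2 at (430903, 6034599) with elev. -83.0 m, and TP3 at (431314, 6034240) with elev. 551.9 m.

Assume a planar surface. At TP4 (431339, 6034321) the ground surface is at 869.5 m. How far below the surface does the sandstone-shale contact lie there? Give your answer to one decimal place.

Two edge vectors: TP1→TP2 = (96, 438, -268.3), TP1→TP3 = (507, 79, 366.6).
Normal n = (TP1→TP2) × (TP1→TP3) = (181766.5, -171221.7, -214482).
So ∂z/∂E = −n_x/n_z = 0.847467387 and ∂z/∂N = −n_y/n_z = −0.798303354.
Intercept c from TP1: 185.3 − 365094.88 + 4817090.97 = 4452181.38.
At (431339, 6034321): z_contact = 365545.74 − 4817218.69 + 4452181.38 = 508.42 m.
Depth below ground = 869.5 − 508.42 = 361.1 m.

361.1 m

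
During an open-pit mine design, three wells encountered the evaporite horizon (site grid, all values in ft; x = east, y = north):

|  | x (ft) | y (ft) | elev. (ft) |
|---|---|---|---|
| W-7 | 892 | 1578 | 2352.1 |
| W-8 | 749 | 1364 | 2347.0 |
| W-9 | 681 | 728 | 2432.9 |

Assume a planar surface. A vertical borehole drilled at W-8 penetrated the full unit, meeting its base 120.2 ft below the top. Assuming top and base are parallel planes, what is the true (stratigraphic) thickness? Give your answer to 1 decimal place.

114.2 ft

Let the plane be z = a·x + b·y + c.
W-8−W-7: −143a − 214b = −5.1;  W-9−W-7: −211a − 850b = 80.8.
Solving gives a = 0.28308, b = −0.16533.
|∇z| = √(a²+b²) = 0.32782, so dip δ = arctan(0.32782) = 18.15°.
True thickness = vertical thickness × cos δ = 120.2 × cos 18.15° = 114.2 ft.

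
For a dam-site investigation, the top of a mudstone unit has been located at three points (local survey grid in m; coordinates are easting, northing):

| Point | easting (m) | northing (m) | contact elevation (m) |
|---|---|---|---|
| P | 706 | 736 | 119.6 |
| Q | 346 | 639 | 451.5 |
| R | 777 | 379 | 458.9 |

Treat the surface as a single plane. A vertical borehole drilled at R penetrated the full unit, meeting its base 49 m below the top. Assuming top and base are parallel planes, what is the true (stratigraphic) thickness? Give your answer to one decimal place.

30.6 m

Let the plane be z = a·easting + b·northing + c.
Q−P: −360a − 97b = 331.9;  R−P: 71a − 357b = 339.3.
Solving gives a = −0.63199, b = −1.07611.
|∇z| = √(a²+b²) = 1.24797, so dip δ = arctan(1.24797) = 51.29°.
True thickness = vertical thickness × cos δ = 49 × cos 51.29° = 30.6 m.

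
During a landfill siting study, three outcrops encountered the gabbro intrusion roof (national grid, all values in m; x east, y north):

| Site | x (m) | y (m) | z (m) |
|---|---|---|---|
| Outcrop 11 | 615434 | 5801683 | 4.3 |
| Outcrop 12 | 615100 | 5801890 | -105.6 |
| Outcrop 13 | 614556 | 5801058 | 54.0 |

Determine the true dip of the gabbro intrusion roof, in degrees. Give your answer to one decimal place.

Let the plane be z = a·x + b·y + c.
Outcrop 12−Outcrop 11: −334a + 207b = −109.9;  Outcrop 13−Outcrop 11: −878a − 625b = 49.7.
Solving gives a = 0.14955, b = −0.28961.
Gradient magnitude |∇z| = √(a² + b²) = √(0.02237 + 0.08387) = 0.32595.
True dip = arctan(0.32595) = 18.1°, dipping toward NNW (azimuth ≈ 333°).

18.1°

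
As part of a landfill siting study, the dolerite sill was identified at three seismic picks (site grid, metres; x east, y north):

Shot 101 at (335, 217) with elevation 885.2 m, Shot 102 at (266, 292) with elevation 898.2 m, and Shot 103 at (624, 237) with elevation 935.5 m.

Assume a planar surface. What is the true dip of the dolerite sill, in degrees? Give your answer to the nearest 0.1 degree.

Let the plane be z = a·x + b·y + c.
Shot 102−Shot 101: −69a + 75b = 13;  Shot 103−Shot 101: 289a + 20b = 50.3.
Solving gives a = 0.15235, b = 0.31350.
Gradient magnitude |∇z| = √(a² + b²) = √(0.02321 + 0.09828) = 0.34856.
True dip = arctan(0.34856) = 19.2°, dipping toward SSW (azimuth ≈ 206°).

19.2°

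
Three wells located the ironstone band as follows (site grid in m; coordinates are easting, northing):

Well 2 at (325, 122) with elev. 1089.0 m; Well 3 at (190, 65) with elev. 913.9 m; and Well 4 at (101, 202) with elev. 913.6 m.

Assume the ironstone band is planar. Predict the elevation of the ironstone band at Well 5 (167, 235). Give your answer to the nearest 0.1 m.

1002.6 m

Two edge vectors: Well 2→Well 3 = (-135, -57, -175.1), Well 2→Well 4 = (-224, 80, -175.4).
Normal n = (Well 2→Well 3) × (Well 2→Well 4) = (24005.8, 15543.4, -23568).
So ∂z/∂easting = −n_x/n_z = 1.01858 and ∂z/∂northing = −n_y/n_z = 0.65951.
Intercept c from Well 2: 1089 − 331.04 − 80.46 = 677.50.
At (167, 235): z = 170.1 + 155.0 + 677.50 = 1002.6 m.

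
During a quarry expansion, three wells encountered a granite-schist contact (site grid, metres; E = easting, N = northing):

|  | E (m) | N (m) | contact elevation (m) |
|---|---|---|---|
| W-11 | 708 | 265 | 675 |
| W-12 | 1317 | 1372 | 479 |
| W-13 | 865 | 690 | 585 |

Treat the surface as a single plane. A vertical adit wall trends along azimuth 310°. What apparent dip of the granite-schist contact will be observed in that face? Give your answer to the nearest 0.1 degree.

18.2°

Let the plane be z = a·E + b·N + c.
W-12−W-11: 609a + 1107b = −196;  W-13−W-11: 157a + 425b = −90.
Solving gives a = 0.19206, b = −0.28271.
Unit vector along 310° is (sin 310°, cos 310°) = (-0.7660, 0.6428).
Slope in that direction = a·(-0.7660) + b·(0.6428) = −0.32885.
Apparent dip = arctan|0.32885| = 18.2° (true dip is 18.9°, so apparent ≤ true as expected).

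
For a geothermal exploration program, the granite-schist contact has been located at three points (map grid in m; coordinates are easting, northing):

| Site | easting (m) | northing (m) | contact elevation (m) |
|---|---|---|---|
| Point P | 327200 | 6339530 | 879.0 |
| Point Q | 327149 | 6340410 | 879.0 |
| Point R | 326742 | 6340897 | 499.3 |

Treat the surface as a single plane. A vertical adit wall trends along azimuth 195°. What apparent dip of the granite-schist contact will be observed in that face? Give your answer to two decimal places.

Let the plane be z = a·easting + b·northing + c.
Point Q−Point P: −51a + 880b = 0;  Point R−Point P: −458a + 1367b = −379.7.
Solving gives a = 1.00244, b = 0.05810.
Unit vector along 195° is (sin 195°, cos 195°) = (-0.2588, -0.9659).
Slope in that direction = a·(-0.2588) + b·(-0.9659) = −0.31557.
Apparent dip = arctan|0.31557| = 17.51° (true dip is 45.1°, so apparent ≤ true as expected).

17.51°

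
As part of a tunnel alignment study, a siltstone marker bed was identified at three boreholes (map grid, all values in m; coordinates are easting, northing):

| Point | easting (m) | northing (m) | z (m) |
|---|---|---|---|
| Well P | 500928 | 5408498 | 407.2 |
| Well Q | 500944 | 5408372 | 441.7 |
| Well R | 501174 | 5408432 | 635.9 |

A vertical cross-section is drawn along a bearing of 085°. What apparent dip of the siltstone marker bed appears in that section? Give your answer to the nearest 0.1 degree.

41.0°

Two edge vectors: Well P→Well Q = (16, -126, 34.5), Well P→Well R = (246, -66, 228.7).
Normal n = (Well P→Well Q) × (Well P→Well R) = (-26539.2, 4827.8, 29940).
So ∂z/∂easting = −n_x/n_z = 0.88641 and ∂z/∂northing = −n_y/n_z = −0.16125.
Unit vector along 085° is (sin 85°, cos 85°) = (0.9962, 0.0872).
Slope in that direction = a·(0.9962) + b·(0.0872) = 0.86899.
Apparent dip = arctan|0.86899| = 41.0° (true dip is 42.0°, so apparent ≤ true as expected).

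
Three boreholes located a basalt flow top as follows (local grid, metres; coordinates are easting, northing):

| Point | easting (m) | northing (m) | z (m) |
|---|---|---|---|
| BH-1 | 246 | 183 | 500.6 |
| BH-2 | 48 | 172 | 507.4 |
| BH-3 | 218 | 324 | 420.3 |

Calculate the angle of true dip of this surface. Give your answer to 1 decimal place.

Let the plane be z = a·easting + b·northing + c.
BH-2−BH-1: −198a − 11b = 6.8;  BH-3−BH-1: −28a + 141b = −80.3.
Solving gives a = −0.00267, b = −0.57003.
Gradient magnitude |∇z| = √(a² + b²) = √(0.00001 + 0.32494) = 0.57004.
True dip = arctan(0.57004) = 29.7°, dipping toward N (azimuth ≈ 000°).

29.7°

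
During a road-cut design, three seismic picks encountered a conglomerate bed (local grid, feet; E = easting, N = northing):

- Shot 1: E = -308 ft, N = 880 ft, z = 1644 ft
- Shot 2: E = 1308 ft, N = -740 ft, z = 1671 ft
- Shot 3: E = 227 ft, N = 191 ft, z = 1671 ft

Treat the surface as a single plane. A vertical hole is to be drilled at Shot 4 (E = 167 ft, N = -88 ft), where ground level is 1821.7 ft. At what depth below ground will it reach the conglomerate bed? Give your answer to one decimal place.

111.6 ft

Two edge vectors: Shot 1→Shot 2 = (1616, -1620, 27), Shot 1→Shot 3 = (535, -689, 27).
Normal n = (Shot 1→Shot 2) × (Shot 1→Shot 3) = (-25137, -29187, -246724).
So ∂z/∂E = −n_x/n_z = −0.101883 and ∂z/∂N = −n_y/n_z = −0.118298.
Intercept c from Shot 1: 1644 − 31.38 + 104.10 = 1716.72.
At (167, -88): z_contact = −17.01 + 10.41 + 1716.72 = 1710.12 ft.
Depth below ground = 1821.7 − 1710.12 = 111.6 ft.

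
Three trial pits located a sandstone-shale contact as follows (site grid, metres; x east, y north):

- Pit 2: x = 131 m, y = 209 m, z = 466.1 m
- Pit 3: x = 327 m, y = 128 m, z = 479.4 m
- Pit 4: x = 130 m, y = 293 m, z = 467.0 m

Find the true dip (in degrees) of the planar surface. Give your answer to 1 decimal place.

4.2°

Two edge vectors: Pit 2→Pit 3 = (196, -81, 13.3), Pit 2→Pit 4 = (-1, 84, 0.9).
Normal n = (Pit 2→Pit 3) × (Pit 2→Pit 4) = (-1190.1, -189.7, 16383).
So ∂z/∂x = −n_x/n_z = 0.07264 and ∂z/∂y = −n_y/n_z = 0.01158.
Gradient magnitude |∇z| = √(a² + b²) = √(0.00528 + 0.00013) = 0.07356.
True dip = arctan(0.07356) = 4.2°, dipping toward W (azimuth ≈ 261°).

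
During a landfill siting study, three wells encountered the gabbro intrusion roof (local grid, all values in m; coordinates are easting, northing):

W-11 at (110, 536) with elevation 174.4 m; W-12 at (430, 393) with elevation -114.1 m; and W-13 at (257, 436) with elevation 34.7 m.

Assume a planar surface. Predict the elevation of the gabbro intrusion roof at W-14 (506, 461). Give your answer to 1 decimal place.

-161.3 m

Let the plane be z = a·easting + b·northing + c.
W-12−W-11: 320a − 143b = −288.5;  W-13−W-11: 147a − 100b = −139.7.
Solving gives a = −0.80817, b = 0.20899.
Then c = 174.4 − a·110 − b·536 = 151.28.
At (506, 461): z = −408.9 + 96.3 + 151.28 = -161.3 m.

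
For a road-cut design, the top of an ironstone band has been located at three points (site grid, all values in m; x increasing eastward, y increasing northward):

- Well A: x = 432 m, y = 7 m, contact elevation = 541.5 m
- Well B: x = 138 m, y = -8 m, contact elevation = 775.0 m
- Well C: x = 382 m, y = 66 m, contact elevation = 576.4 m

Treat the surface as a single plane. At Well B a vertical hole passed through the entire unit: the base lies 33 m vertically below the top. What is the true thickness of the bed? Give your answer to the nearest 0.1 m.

25.8 m

Two edge vectors: Well A→Well B = (-294, -15, 233.5), Well A→Well C = (-50, 59, 34.9).
Normal n = (Well A→Well B) × (Well A→Well C) = (-14300, -1414.4, -18096).
So ∂z/∂x = −n_x/n_z = −0.79023 and ∂z/∂y = −n_y/n_z = −0.07816.
|∇z| = √(a²+b²) = 0.79409, so dip δ = arctan(0.79409) = 38.45°.
True thickness = vertical thickness × cos δ = 33 × cos 38.45° = 25.8 m.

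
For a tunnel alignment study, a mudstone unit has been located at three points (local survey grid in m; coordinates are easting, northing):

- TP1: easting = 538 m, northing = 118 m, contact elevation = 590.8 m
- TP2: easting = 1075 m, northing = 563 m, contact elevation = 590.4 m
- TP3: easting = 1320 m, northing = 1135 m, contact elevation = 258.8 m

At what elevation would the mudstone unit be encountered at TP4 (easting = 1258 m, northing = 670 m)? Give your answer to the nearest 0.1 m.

630.4 m

Let the plane be z = a·easting + b·northing + c.
TP2−TP1: 537a + 445b = −0.4;  TP3−TP1: 782a + 1017b = −332.
Solving gives a = 0.743585, b = −0.898214.
Then c = 590.8 − a·538 − b·118 = 296.74.
At (1258, 670): z = 935.4 − 601.8 + 296.74 = 630.4 m.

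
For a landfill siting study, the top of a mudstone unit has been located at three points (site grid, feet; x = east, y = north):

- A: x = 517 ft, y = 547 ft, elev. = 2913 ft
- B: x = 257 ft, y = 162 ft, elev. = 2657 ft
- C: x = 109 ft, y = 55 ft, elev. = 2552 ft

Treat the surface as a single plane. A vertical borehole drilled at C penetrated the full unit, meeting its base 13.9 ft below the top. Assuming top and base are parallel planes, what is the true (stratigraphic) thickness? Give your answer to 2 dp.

Let the plane be z = a·x + b·y + c.
B−A: −260a − 385b = −256;  C−A: −408a − 492b = −361.
Solving gives a = 0.44695, b = 0.36310.
|∇z| = √(a²+b²) = 0.57585, so dip δ = arctan(0.57585) = 29.94°.
True thickness = vertical thickness × cos δ = 13.9 × cos 29.94° = 12.05 ft.

12.05 ft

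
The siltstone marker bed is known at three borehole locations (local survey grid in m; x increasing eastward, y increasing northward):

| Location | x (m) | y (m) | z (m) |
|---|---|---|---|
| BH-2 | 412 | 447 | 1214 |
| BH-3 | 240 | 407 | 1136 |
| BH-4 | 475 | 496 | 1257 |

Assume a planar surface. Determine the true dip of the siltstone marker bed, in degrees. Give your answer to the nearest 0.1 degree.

Let the plane be z = a·x + b·y + c.
BH-3−BH-2: −172a − 40b = −78;  BH-4−BH-2: 63a + 49b = 43.
Solving gives a = 0.35579, b = 0.42011.
Gradient magnitude |∇z| = √(a² + b²) = √(0.12659 + 0.17649) = 0.55052.
True dip = arctan(0.55052) = 28.8°, dipping toward SW (azimuth ≈ 220°).

28.8°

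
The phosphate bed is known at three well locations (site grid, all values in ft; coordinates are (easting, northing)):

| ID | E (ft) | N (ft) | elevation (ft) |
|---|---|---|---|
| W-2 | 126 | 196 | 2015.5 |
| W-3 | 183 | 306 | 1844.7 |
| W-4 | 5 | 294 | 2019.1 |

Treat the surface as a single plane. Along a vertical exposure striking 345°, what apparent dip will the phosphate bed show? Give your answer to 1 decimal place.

39.1°

Two edge vectors: W-2→W-3 = (57, 110, -170.8), W-2→W-4 = (-121, 98, 3.6).
Normal n = (W-2→W-3) × (W-2→W-4) = (17134.4, 20461.6, 18896).
So ∂z/∂E = −n_x/n_z = −0.90677 and ∂z/∂N = −n_y/n_z = −1.08285.
Unit vector along 345° is (sin 345°, cos 345°) = (-0.2588, 0.9659).
Slope in that direction = a·(-0.2588) + b·(0.9659) = −0.81127.
Apparent dip = arctan|0.81127| = 39.1° (true dip is 54.7°, so apparent ≤ true as expected).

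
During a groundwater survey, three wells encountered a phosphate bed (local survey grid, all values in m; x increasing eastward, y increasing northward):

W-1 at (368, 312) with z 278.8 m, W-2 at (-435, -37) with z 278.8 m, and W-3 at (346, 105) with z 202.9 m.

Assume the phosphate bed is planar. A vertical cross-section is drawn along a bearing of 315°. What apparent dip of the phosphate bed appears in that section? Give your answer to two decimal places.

Let the plane be z = a·x + b·y + c.
W-2−W-1: −803a − 349b = 0;  W-3−W-1: −22a − 207b = −75.9.
Solving gives a = −0.16708, b = 0.38442.
Unit vector along 315° is (sin 315°, cos 315°) = (-0.7071, 0.7071).
Slope in that direction = a·(-0.7071) + b·(0.7071) = 0.38997.
Apparent dip = arctan|0.38997| = 21.30° (true dip is 22.7°, so apparent ≤ true as expected).

21.30°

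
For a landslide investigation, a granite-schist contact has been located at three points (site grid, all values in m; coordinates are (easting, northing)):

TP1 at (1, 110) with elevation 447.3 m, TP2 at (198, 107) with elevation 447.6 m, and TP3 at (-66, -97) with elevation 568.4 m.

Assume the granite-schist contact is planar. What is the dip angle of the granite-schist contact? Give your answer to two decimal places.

30.23°

Let the plane be z = a·E + b·N + c.
TP2−TP1: 197a − 3b = 0.3;  TP3−TP1: −67a − 207b = 121.1.
Solving gives a = −0.00735, b = −0.58265.
Gradient magnitude |∇z| = √(a² + b²) = √(0.00005 + 0.33948) = 0.58269.
True dip = arctan(0.58269) = 30.23°, dipping toward N (azimuth ≈ 001°).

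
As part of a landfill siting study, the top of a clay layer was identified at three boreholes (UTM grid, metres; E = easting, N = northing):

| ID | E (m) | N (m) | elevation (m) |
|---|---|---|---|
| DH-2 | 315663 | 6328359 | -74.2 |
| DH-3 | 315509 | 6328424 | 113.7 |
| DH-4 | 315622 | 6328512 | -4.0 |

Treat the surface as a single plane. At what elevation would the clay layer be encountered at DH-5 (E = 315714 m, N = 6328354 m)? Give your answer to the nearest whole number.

Let the plane be z = a·E + b·N + c.
DH-3−DH-2: −154a + 65b = 187.9;  DH-4−DH-2: −41a + 153b = 70.2.
Solving gives a = −1.15737666, b = 0.14867684.
Then c = -74.2 − a·315663 − b·6328359 = −575613.65.
At (315714, 6328354): z = −365400.0 + 940879.7 − 575613.65 = -134.0 m.

-134 m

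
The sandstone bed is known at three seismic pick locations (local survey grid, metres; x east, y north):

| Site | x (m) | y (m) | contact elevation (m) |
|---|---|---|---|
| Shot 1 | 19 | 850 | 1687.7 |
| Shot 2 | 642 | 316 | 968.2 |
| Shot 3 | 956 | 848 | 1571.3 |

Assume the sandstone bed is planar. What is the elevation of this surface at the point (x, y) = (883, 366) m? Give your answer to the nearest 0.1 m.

999.2 m

Let the plane be z = a·x + b·y + c.
Shot 2−Shot 1: 623a − 534b = −719.5;  Shot 3−Shot 1: 937a − 2b = −116.4.
Solving gives a = −0.12165, b = 1.20545.
Then c = 1687.7 − a·19 − b·850 = 665.38.
At (883, 366): z = −107.4 + 441.2 + 665.38 = 999.2 m.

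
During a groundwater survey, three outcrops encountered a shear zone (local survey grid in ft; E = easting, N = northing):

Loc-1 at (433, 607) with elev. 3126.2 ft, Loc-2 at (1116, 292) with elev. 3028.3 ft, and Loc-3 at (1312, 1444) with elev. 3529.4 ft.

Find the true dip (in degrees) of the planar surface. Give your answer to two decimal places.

Two edge vectors: Loc-1→Loc-2 = (683, -315, -97.9), Loc-1→Loc-3 = (879, 837, 403.2).
Normal n = (Loc-1→Loc-2) × (Loc-1→Loc-3) = (-45065.7, -361439.7, 848556).
So ∂z/∂E = −n_x/n_z = 0.05311 and ∂z/∂N = −n_y/n_z = 0.42595.
Gradient magnitude |∇z| = √(a² + b²) = √(0.00282 + 0.18143) = 0.42924.
True dip = arctan(0.42924) = 23.23°, dipping toward S (azimuth ≈ 187°).

23.23°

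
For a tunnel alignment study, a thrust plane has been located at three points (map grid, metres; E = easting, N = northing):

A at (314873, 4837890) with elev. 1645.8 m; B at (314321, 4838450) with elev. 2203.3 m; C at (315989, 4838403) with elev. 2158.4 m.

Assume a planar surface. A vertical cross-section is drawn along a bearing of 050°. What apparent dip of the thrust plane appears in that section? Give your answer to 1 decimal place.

Let the plane be z = a·E + b·N + c.
B−A: −552a + 560b = 557.5;  C−A: 1116a + 513b = 512.6.
Solving gives a = 0.00117, b = 0.99668.
Unit vector along 050° is (sin 50°, cos 50°) = (0.7660, 0.6428).
Slope in that direction = a·(0.7660) + b·(0.6428) = 0.64155.
Apparent dip = arctan|0.64155| = 32.7° (true dip is 44.9°, so apparent ≤ true as expected).

32.7°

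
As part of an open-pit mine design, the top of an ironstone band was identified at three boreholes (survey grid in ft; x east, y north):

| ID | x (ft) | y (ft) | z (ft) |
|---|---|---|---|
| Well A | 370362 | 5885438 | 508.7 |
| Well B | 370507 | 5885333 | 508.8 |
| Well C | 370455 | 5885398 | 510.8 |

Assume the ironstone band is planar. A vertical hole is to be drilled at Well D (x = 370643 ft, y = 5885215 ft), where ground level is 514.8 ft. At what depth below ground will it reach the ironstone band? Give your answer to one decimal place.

7.4 ft

Let the plane be z = a·x + b·y + c.
Well B−Well A: 145a − 105b = 0.1;  Well C−Well A: 93a − 40b = 2.1.
Solving gives a = 0.054602774, b = 0.074451450.
Then c = 508.7 − a·370362 − b·5885438 = −457893.49.
At (370643, 5885215): z_contact = 20238.14 + 438162.79 − 457893.49 = 507.44 ft.
Depth below ground = 514.8 − 507.44 = 7.4 ft.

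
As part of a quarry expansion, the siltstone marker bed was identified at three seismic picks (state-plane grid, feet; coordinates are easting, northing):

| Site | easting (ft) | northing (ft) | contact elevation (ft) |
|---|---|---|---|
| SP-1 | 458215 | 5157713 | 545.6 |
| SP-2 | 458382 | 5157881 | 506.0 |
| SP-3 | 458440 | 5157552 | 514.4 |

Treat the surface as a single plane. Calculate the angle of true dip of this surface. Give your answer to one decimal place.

10.7°

Two edge vectors: SP-1→SP-2 = (167, 168, -39.6), SP-1→SP-3 = (225, -161, -31.2).
Normal n = (SP-1→SP-2) × (SP-1→SP-3) = (-11617.2, -3699.6, -64687).
So ∂z/∂easting = −n_x/n_z = −0.17959 and ∂z/∂northing = −n_y/n_z = −0.05719.
Gradient magnitude |∇z| = √(a² + b²) = √(0.03225 + 0.00327) = 0.18848.
True dip = arctan(0.18848) = 10.7°, dipping toward ENE (azimuth ≈ 072°).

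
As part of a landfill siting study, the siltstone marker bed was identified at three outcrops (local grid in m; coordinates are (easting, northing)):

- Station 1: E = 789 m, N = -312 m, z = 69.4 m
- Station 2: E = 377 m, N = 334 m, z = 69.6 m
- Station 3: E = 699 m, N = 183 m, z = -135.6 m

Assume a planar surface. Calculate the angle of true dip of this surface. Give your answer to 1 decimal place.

47.1°

Let the plane be z = a·E + b·N + c.
Station 2−Station 1: −412a + 646b = 0.2;  Station 3−Station 1: −90a + 495b = −205.
Solving gives a = −0.90898, b = −0.57941.
Gradient magnitude |∇z| = √(a² + b²) = √(0.82624 + 0.33572) = 1.07794.
True dip = arctan(1.07794) = 47.1°, dipping toward ENE (azimuth ≈ 057°).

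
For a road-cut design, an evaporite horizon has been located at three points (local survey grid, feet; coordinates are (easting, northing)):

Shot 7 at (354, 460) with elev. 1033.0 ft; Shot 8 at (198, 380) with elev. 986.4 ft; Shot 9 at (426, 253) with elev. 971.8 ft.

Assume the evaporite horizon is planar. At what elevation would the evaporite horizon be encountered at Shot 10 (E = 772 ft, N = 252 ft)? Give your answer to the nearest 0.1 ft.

Two edge vectors: Shot 7→Shot 8 = (-156, -80, -46.6), Shot 7→Shot 9 = (72, -207, -61.2).
Normal n = (Shot 7→Shot 8) × (Shot 7→Shot 9) = (-4750.2, -12902.4, 38052).
So ∂z/∂E = −n_x/n_z = 0.12483 and ∂z/∂N = −n_y/n_z = 0.33907.
Intercept c from Shot 7: 1033 − 44.19 − 155.97 = 832.84.
At (772, 252): z = 96.4 + 85.4 + 832.84 = 1014.7 ft.

1014.7 ft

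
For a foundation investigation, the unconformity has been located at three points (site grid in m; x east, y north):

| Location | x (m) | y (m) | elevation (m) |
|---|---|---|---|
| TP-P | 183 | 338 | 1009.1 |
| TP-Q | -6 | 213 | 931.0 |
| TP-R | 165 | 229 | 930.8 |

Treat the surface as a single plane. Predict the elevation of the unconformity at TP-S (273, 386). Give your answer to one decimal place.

Let the plane be z = a·x + b·y + c.
TP-Q−TP-P: −189a − 125b = −78.1;  TP-R−TP-P: −18a − 109b = −78.3.
Solving gives a = −0.06946, b = 0.72982.
Then c = 1009.1 − a·183 − b·338 = 775.13.
At (273, 386): z = −19.0 + 281.7 + 775.13 = 1037.9 m.

1037.9 m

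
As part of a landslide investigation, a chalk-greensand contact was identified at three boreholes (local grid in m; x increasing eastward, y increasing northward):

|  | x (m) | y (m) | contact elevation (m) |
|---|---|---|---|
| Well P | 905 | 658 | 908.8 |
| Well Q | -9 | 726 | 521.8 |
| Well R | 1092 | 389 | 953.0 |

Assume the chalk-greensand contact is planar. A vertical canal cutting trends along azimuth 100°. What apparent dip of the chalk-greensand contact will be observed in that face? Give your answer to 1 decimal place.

22.0°

Two edge vectors: Well P→Well Q = (-914, 68, -387), Well P→Well R = (187, -269, 44.2).
Normal n = (Well P→Well Q) × (Well P→Well R) = (-101097.4, -31970.2, 233150).
So ∂z/∂x = −n_x/n_z = 0.43362 and ∂z/∂y = −n_y/n_z = 0.13712.
Unit vector along 100° is (sin 100°, cos 100°) = (0.9848, -0.1736).
Slope in that direction = a·(0.9848) + b·(-0.1736) = 0.40322.
Apparent dip = arctan|0.40322| = 22.0° (true dip is 24.5°, so apparent ≤ true as expected).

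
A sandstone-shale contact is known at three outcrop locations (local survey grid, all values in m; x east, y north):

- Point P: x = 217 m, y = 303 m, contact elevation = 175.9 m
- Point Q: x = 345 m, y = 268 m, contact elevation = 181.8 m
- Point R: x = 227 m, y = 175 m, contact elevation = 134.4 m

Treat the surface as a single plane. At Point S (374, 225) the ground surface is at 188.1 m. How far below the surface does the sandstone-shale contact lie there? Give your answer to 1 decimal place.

Let the plane be z = a·x + b·y + c.
Point Q−Point P: 128a − 35b = 5.9;  Point R−Point P: 10a − 128b = −41.5.
Solving gives a = 0.13769, b = 0.33498.
Then c = 175.9 − a·217 − b·303 = 44.52.
At (374, 225): z_contact = 51.50 + 75.37 + 44.52 = 171.39 m.
Depth below ground = 188.1 − 171.39 = 16.7 m.

16.7 m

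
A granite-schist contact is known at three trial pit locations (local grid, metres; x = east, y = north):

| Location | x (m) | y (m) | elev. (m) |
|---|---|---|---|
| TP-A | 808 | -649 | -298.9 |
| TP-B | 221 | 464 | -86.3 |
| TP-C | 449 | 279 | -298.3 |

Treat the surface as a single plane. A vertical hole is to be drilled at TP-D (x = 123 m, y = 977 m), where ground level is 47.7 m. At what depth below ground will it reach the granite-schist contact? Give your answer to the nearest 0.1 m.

269.7 m

Let the plane be z = a·x + b·y + c.
TP-B−TP-A: −587a + 1113b = 212.6;  TP-C−TP-A: −359a + 928b = 0.6.
Solving gives a = −1.35446, b = −0.52333.
Then c = -298.9 − a·808 − b·-649 = 455.86.
At (123, 977): z_contact = −166.60 − 511.29 + 455.86 = -222.03 m.
Depth below ground = 47.7 − (-222.03) = 269.7 m.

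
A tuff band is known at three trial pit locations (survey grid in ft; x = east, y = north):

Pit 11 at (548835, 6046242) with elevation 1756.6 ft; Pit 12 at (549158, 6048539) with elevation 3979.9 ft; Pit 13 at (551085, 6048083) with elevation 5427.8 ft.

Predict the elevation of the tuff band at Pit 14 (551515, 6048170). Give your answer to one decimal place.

5908.4 ft

Two edge vectors: Pit 11→Pit 12 = (323, 2297, 2223.3), Pit 11→Pit 13 = (2250, 1841, 3671.2).
Normal n = (Pit 11→Pit 12) × (Pit 11→Pit 13) = (4339651.1, 3816627.4, -4573607).
So ∂z/∂x = −n_x/n_z = 0.948846523 and ∂z/∂y = −n_y/n_z = 0.834489583.
Intercept c from Pit 11: 1756.6 − 520760.18 − 5045525.97 = −5564529.55.
At (551515, 6048170): z = 523303.1 + 5047134.9 − 5564529.55 = 5908.4 ft.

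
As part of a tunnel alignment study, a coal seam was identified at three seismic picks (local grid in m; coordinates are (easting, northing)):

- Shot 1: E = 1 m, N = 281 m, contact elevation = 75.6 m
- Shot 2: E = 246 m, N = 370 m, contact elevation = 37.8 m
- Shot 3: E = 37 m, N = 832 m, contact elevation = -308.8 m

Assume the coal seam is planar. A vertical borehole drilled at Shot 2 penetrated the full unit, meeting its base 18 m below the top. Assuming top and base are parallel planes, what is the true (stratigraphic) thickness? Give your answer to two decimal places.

Two edge vectors: Shot 1→Shot 2 = (245, 89, -37.8), Shot 1→Shot 3 = (36, 551, -384.4).
Normal n = (Shot 1→Shot 2) × (Shot 1→Shot 3) = (-13383.8, 92817.2, 131791).
So ∂z/∂E = −n_x/n_z = 0.10155 and ∂z/∂N = −n_y/n_z = −0.70428.
|∇z| = √(a²+b²) = 0.71156, so dip δ = arctan(0.71156) = 35.43°.
True thickness = vertical thickness × cos δ = 18 × cos 35.43° = 14.67 m.

14.67 m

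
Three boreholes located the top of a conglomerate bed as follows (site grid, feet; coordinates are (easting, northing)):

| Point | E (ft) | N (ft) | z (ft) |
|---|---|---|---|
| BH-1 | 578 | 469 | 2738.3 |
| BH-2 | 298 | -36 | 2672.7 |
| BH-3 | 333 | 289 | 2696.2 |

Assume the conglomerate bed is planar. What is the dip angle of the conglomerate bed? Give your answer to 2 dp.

8.06°

Let the plane be z = a·E + b·N + c.
BH-2−BH-1: −280a − 505b = −65.6;  BH-3−BH-1: −245a − 180b = −42.1.
Solving gives a = 0.12891, b = 0.05842.
Gradient magnitude |∇z| = √(a² + b²) = √(0.01662 + 0.00341) = 0.14153.
True dip = arctan(0.14153) = 8.06°, dipping toward WSW (azimuth ≈ 246°).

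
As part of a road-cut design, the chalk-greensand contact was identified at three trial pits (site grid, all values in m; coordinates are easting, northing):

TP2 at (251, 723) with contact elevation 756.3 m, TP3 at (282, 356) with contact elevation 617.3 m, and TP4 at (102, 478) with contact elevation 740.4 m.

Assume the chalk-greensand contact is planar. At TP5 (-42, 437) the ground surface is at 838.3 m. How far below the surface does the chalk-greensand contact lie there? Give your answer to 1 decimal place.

Let the plane be z = a·easting + b·northing + c.
TP3−TP2: 31a − 367b = −139;  TP4−TP2: −149a − 245b = −15.9.
Solving gives a = −0.45312, b = 0.34047.
Then c = 756.3 − a·251 − b·723 = 623.87.
At (-42, 437): z_contact = 19.03 + 148.79 + 623.87 = 791.69 m.
Depth below ground = 838.3 − 791.69 = 46.6 m.

46.6 m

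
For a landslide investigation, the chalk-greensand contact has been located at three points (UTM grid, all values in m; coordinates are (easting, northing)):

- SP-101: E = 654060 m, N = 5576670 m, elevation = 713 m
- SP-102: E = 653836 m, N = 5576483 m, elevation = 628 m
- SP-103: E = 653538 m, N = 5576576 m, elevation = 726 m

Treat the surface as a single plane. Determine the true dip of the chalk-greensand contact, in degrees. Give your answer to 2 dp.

32.31°

Let the plane be z = a·E + b·N + c.
SP-102−SP-101: −224a − 187b = −85;  SP-103−SP-101: −522a − 94b = 13.
Solving gives a = −0.13612, b = 0.61760.
Gradient magnitude |∇z| = √(a² + b²) = √(0.01853 + 0.38143) = 0.63242.
True dip = arctan(0.63242) = 32.31°, dipping toward SSE (azimuth ≈ 168°).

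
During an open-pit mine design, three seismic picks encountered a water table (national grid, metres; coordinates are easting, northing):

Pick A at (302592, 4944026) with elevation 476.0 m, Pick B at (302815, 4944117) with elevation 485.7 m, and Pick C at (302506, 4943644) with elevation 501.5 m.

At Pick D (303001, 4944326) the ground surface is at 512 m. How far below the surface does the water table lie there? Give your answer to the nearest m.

Let the plane be z = a·easting + b·northing + c.
Pick B−Pick A: 223a + 91b = 9.7;  Pick C−Pick A: −86a − 382b = 25.5.
Solving gives a = 0.07789426, b = −0.08429033.
Then c = 476 − a·302592 − b·4944026 = 393639.41.
At (303001, 4944326): z_contact = 23602.0 − 416758.9 + 393639.41 = 482.6 m.
Depth below ground = 512 − 482.6 = 29 m.

29 m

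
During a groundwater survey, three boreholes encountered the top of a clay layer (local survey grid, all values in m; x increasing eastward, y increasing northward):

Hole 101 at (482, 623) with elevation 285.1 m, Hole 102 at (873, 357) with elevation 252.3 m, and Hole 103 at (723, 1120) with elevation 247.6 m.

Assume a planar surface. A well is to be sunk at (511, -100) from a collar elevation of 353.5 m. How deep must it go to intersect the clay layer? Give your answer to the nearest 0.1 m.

52.4 m

Let the plane be z = a·x + b·y + c.
Hole 102−Hole 101: 391a − 266b = −32.8;  Hole 103−Hole 101: 241a + 497b = −37.5.
Solving gives a = −0.101677, b = −0.026149.
Then c = 285.1 − a·482 − b·623 = 350.40.
At (511, -100): z_contact = −51.96 + 2.61 + 350.40 = 301.06 m.
Depth below ground = 353.5 − 301.06 = 52.4 m.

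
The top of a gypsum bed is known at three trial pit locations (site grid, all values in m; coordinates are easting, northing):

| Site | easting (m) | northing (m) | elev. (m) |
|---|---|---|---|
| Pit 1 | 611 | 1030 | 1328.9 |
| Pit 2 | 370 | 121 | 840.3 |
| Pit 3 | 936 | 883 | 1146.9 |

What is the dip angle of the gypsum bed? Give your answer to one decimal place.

34.0°

Two edge vectors: Pit 1→Pit 2 = (-241, -909, -488.6), Pit 1→Pit 3 = (325, -147, -182).
Normal n = (Pit 1→Pit 2) × (Pit 1→Pit 3) = (93613.8, -202657, 330852).
So ∂z/∂easting = −n_x/n_z = −0.28295 and ∂z/∂northing = −n_y/n_z = 0.61253.
Gradient magnitude |∇z| = √(a² + b²) = √(0.08006 + 0.37519) = 0.67472.
True dip = arctan(0.67472) = 34.0°, dipping toward SSE (azimuth ≈ 155°).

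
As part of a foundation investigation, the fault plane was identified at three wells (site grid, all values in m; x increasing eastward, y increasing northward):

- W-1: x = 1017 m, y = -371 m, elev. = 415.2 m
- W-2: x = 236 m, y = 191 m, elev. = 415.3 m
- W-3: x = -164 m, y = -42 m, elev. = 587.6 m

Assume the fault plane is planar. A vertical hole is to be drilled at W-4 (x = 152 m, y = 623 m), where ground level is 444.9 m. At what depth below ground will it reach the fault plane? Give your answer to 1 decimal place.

Two edge vectors: W-1→W-2 = (-781, 562, 0.1), W-1→W-3 = (-1181, 329, 172.4).
Normal n = (W-1→W-2) × (W-1→W-3) = (96855.9, 134526.3, 406773).
So ∂z/∂x = −n_x/n_z = −0.238108 and ∂z/∂y = −n_y/n_z = −0.330716.
Intercept c from W-1: 415.2 + 242.16 − 122.70 = 534.66.
At (152, 623): z_contact = −36.19 − 206.04 + 534.66 = 292.43 m.
Depth below ground = 444.9 − 292.43 = 152.5 m.

152.5 m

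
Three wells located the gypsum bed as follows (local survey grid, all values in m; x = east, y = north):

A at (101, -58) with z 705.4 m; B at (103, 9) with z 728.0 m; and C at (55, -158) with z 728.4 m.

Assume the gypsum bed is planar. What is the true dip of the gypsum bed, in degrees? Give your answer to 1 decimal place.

Let the plane be z = a·x + b·y + c.
B−A: 2a + 67b = 22.6;  C−A: −46a − 100b = 23.
Solving gives a = −1.31888, b = 0.37668.
Gradient magnitude |∇z| = √(a² + b²) = √(1.73943 + 0.14189) = 1.37161.
True dip = arctan(1.37161) = 53.9°, dipping toward ESE (azimuth ≈ 106°).

53.9°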